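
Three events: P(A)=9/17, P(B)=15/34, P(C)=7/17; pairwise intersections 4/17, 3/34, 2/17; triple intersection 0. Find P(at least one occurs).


P(A∪B∪C) = P(A)+P(B)+P(C) - P(AB)-P(AC)-P(BC) + P(ABC)
= 9/17+15/34+7/17 - 4/17-3/34-2/17 + 0
= 16/17

16/17


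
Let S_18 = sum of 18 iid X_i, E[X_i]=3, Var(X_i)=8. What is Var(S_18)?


By independence, Var(S_n) = n*Var(X_1) = 18*8 = 144

144


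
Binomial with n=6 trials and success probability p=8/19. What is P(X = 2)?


P(X=2) = C(6,2) * p^2 * (1-p)^4
= 15 * 64/361 * 14641/130321
= 14055360/47045881

14055360/47045881


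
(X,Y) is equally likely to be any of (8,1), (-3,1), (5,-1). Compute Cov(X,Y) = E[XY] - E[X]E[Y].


E[X]=10/3, E[Y]=1/3, E[XY]=0
Cov(X,Y) = E[XY] - E[X]E[Y] = 0 - 10/3*1/3 = -10/9

-10/9


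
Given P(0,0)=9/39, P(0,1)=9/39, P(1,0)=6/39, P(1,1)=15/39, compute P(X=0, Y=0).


Read from table: P(X=0, Y=0) = 9/39 = 3/13

3/13


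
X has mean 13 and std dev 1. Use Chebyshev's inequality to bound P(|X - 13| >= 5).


k = 5/1 = 5
Chebyshev: P(|X-mu| >= k*sigma) <= 1/k^2 = 1/5^2 = 1/25

1/25


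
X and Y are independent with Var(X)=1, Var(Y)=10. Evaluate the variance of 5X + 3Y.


Independence => Cov(X,Y)=0
Var(5X + 3Y) = 5^2*Var(X) + 3^2*Var(Y)
= 25*1 + 9*10 = 115

115


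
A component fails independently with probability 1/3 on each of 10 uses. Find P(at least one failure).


P(at least one) = 1 - P(none)
P(none) = (1 - 1/3)^10 = (2/3)^10 = 1024/59049
P(at least one) = 1 - 1024/59049 = 58025/59049

58025/59049


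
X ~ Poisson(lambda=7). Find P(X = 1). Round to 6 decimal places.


P(X=1) = e^(-7) * 7^1 / 1!
≈ 0.0009118819656 * 7 / 1
≈ 0.006383

0.006383


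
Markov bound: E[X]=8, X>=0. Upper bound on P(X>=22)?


Markov: P(X >= a) <= E[X]/a
P(X >= 22) <= 8/22 = 4/11

4/11


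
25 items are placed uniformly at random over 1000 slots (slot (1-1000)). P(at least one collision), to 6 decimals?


P(all different) = prod((1000-i)/1000 for i=0..24) = 0.738983
P(at least one match) = 1 - 0.738983 = 0.261017

0.261017


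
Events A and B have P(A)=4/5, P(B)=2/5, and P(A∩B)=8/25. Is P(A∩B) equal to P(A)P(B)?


P(A)*P(B) = 4/5*2/5 = 8/25
P(A∩B) = 8/25, which equals P(A)P(B), so independent

Yes, A and B are independent


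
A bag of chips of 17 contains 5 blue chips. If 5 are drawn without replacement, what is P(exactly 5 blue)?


P(X=5) = C(5,5)*C(12,0) / C(17,5)
= 1*1 / 6188
= 1/6188

1/6188


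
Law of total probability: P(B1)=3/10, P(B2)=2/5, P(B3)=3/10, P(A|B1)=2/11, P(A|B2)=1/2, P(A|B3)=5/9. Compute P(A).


P(A) = P(A|B1)P(B1) + P(A|B2)P(B2) + P(A|B3)P(B3)
= 2/11*3/10 + 1/2*2/5 + 5/9*3/10
= 3/55 + 1/5 + 1/6 = 139/330

139/330


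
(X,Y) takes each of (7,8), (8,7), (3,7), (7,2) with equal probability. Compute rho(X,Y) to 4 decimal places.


Cov(X,Y) = -0.7500, Var(X) = 3.6875, Var(Y) = 5.5000
rho = Cov/(sqrt(VarX)*sqrt(VarY)) = -0.1665

-0.1665


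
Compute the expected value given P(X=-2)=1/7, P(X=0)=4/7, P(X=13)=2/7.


E[X] = sum(x * P(x))
= -2*1/7 + 0*4/7 + 13*2/7
= 24/7

24/7


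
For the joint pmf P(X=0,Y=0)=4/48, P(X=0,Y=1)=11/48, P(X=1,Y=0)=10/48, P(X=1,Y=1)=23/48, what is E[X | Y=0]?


P(Y=0) = 14/48
E[X|Y=0] = (0*4 + 1*10)/14 = 10/14 = 5/7

5/7


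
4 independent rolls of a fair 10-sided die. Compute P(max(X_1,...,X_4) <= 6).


P(max <= 6) = P(all X_i <= 6) = (P(X_1 <= 6))^4
= (6/10)^4 = (3/5)^4 = 81/625

81/625


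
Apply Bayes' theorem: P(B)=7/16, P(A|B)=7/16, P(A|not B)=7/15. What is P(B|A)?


P(A) = P(A|B)P(B) + P(A|B')P(B') = 7/16*7/16 + 7/15*9/16 = 581/1280
P(B|A) = P(A|B)P(B)/P(A) = (49/256)/(581/1280) = 35/83

35/83


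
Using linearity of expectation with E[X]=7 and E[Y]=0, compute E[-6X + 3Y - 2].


E[-6X + 3Y - 2] = -6*E[X] + 3*E[Y] - 2
= (-6)*(7) + (3)*(0) + (-2)
= -42 + 0 - 2 = -44

-44


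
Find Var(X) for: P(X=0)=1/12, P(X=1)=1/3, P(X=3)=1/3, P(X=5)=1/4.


E[X] = 31/12, E[X^2] = 115/12
Var(X) = E[X^2] - (E[X])^2 = 115/12 - (31/12)^2 = 419/144

419/144


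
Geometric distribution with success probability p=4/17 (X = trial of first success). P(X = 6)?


P(X=6) = (1-p)^5 * p = (13/17)^5 * 4/17
= 371293/1419857 * 4/17 = 1485172/24137569

1485172/24137569


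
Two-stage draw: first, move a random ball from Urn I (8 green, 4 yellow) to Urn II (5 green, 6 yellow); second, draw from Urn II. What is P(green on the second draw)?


P(transfer green) = 8/12 = 2/3; P(transfer yellow) = 1/3
If green transferred: Urn II has 6 green of 12, so P(green|green moved) = 1/2
If yellow transferred: Urn II has 5 green of 12, so P(green|yellow moved) = 5/12
By total probability: P(green) = 2/3*1/2 + 1/3*5/12 = 17/36

17/36


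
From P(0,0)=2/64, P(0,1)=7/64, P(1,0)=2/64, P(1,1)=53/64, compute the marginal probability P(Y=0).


P(Y=0) = P(0,0)+P(1,0) = 2/64 + 2/64 = 4/64 = 1/16

1/16


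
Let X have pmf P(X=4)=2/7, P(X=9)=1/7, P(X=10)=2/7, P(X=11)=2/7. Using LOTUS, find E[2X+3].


E[2X+3] = sum(g(x)*P(x))
= 11*2/7 + 21*1/7 + 23*2/7 + 25*2/7
= 139/7

139/7


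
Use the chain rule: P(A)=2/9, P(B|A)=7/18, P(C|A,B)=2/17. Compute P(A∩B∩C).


P(A∩B∩C) = P(A) * P(B|A) * P(C|A∩B)
= 2/9 * 7/18 * 2/17
= 7/81 * 2/17 = 14/1377

14/1377


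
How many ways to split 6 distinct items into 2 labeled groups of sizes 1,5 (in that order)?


6! = 720
Denominator: 1!=1 * 5!=120
Coefficient = 720 / 120 = 6

6


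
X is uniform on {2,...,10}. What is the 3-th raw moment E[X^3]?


E[X^3] = (1/9) * sum(x^3 for x=2..10)
= 3024/9 = 336

336


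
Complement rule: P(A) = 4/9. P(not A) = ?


P(A') = 1 - P(A) = 1 - 4/9 = 5/9

5/9


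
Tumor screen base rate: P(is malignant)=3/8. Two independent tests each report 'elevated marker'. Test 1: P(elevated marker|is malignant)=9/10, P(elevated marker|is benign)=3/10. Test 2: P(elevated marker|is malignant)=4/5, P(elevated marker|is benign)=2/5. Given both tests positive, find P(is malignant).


After test 1: P(+) = 9/10*3/8 + 3/10*5/8 = 21/40
P(B|+) = (27/80)/(21/40) = 9/14
After test 2 (use post1 as new prior): P(+) = 4/5*9/14 + 2/5*5/14 = 23/35
P(B|+,+) = (18/35)/(23/35) = 18/23

18/23


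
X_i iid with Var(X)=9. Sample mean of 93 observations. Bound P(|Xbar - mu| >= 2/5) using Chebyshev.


Var(Xbar) = Var(X)/n = 9/93
Chebyshev: P(|Xbar-mu| >= 2/5) <= Var(Xbar)/(2/5)^2 = (3/31)/(4/25) = 75/124

75/124


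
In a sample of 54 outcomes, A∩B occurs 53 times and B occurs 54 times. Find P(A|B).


P(A|B) = P(A∩B)/P(B) = (53/54)/(54/54) = 53/54

53/54


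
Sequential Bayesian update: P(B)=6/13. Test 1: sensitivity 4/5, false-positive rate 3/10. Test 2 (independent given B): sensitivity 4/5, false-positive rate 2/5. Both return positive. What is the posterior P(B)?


After test 1: P(+) = 4/5*6/13 + 3/10*7/13 = 69/130
P(B|+) = (24/65)/(69/130) = 16/23
After test 2 (use post1 as new prior): P(+) = 4/5*16/23 + 2/5*7/23 = 78/115
P(B|+,+) = (64/115)/(78/115) = 32/39

32/39


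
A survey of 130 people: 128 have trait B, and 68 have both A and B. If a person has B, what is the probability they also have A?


P(A|B) = P(A∩B)/P(B) = (68/130)/(128/130) = 68/128 = 17/32

17/32


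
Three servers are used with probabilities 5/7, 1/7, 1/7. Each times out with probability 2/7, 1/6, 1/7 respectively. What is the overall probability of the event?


P(A) = P(A|B1)P(B1) + P(A|B2)P(B2) + P(A|B3)P(B3)
= 2/7*5/7 + 1/6*1/7 + 1/7*1/7
= 10/49 + 1/42 + 1/49 = 73/294

73/294


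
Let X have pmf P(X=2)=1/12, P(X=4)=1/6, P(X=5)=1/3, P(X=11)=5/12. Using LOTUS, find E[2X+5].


E[2X+5] = sum(g(x)*P(x))
= 9*1/12 + 13*1/6 + 15*1/3 + 27*5/12
= 115/6

115/6


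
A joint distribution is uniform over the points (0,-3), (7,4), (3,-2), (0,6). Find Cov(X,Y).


E[X]=5/2, E[Y]=5/4, E[XY]=11/2
Cov(X,Y) = E[XY] - E[X]E[Y] = 11/2 - 5/2*5/4 = 19/8

19/8


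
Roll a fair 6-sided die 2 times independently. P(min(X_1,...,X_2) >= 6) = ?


P(min >= 6) = P(all X_i >= 6) = (P(X_1 >= 6))^2
= (1/6)^2 = 1/36

1/36


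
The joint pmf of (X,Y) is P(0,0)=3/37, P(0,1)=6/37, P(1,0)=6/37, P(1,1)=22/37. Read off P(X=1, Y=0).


Read from table: P(X=1, Y=0) = 6/37

6/37


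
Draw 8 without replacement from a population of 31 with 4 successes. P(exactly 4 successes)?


P(X=4) = C(4,4)*C(27,4) / C(31,8)
= 1*17550 / 7888725
= 17550/7888725 = 2/899

2/899


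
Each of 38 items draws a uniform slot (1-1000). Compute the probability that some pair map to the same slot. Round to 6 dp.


P(all different) = prod((1000-i)/1000 for i=0..37) = 0.490683
P(at least one match) = 1 - 0.490683 = 0.509317

0.509317


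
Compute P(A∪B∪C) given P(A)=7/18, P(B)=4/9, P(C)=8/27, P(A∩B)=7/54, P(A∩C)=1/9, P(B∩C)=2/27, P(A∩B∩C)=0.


P(A∪B∪C) = P(A)+P(B)+P(C) - P(AB)-P(AC)-P(BC) + P(ABC)
= 7/18+4/9+8/27 - 7/54-1/9-2/27 + 0
= 22/27

22/27


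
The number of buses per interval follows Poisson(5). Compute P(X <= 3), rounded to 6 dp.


P(X<=3) = e^(-5)*5^0/0! + e^(-5)*5^1/1! + e^(-5)*5^2/2! + e^(-5)*5^3/3!
≈ 0.0067379470 + 0.0336897350 + 0.0842243375 + 0.1403738958
= 0.2650259153
≈ 0.265026

0.265026


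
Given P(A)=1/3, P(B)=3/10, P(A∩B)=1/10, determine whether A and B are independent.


P(A)*P(B) = 1/3*3/10 = 1/10
P(A∩B) = 1/10, which equals P(A)P(B), so independent

Yes, A and B are independent


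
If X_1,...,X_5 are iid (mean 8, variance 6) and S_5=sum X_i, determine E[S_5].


E[S_n] = n*E[X_1] = 5*8 = 40

40


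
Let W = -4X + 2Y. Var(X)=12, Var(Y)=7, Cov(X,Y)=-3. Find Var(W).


Var(-4X + 2Y) = (-4)^2*Var(X) + 2^2*Var(Y) + 2*(-4)*2*Cov(X,Y)
= 16*12 + 4*7 - 16*(-3)
= 192 + 28 + 48 = 268

268


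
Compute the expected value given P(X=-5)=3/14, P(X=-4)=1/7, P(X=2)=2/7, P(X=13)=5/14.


E[X] = sum(x * P(x))
= -5*3/14 - 4*1/7 + 2*2/7 + 13*5/14
= 25/7

25/7


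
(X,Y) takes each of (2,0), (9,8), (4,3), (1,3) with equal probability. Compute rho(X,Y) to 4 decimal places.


Cov(X,Y) = 7.7500, Var(X) = 9.5000, Var(Y) = 8.2500
rho = Cov/(sqrt(VarX)*sqrt(VarY)) = 0.8754

0.8754


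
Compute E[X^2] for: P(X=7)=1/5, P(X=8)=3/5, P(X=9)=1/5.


E[X^2] = sum(x^2 * P(x))
= 49*1/5 + 64*3/5 + 81*1/5
= 322/5

322/5


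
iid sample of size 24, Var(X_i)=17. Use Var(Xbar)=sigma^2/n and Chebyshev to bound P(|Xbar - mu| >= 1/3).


Var(Xbar) = Var(X)/n = 17/24
Chebyshev: P(|Xbar-mu| >= 1/3) <= Var(Xbar)/(1/3)^2 = (17/24)/(1/9) = 51/8
Bound exceeds 1, so trivial bound: 1

1


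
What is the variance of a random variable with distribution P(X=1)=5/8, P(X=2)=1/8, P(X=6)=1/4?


E[X] = 19/8, E[X^2] = 81/8
Var(X) = E[X^2] - (E[X])^2 = 81/8 - (19/8)^2 = 287/64

287/64


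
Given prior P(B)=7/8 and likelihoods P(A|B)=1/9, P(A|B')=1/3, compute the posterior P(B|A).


P(A) = P(A|B)P(B) + P(A|B')P(B') = 1/9*7/8 + 1/3*1/8 = 5/36
P(B|A) = P(A|B)P(B)/P(A) = (7/72)/(5/36) = 7/10

7/10


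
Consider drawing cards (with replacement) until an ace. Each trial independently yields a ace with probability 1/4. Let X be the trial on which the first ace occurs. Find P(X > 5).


P(X > 5) = P(first 5 trials all fail) = (1-p)^5 = (3/4)^5 = 243/1024

243/1024


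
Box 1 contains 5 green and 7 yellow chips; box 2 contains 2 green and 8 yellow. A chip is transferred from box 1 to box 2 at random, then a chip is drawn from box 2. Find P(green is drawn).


P(transfer green) = 5/12; P(transfer yellow) = 7/12
If green transferred: Urn II has 3 green of 11, so P(green|green moved) = 3/11
If yellow transferred: Urn II has 2 green of 11, so P(green|yellow moved) = 2/11
By total probability: P(green) = 5/12*3/11 + 7/12*2/11 = 29/132

29/132


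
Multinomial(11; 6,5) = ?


11! = 39916800
Denominator: 6!=720 * 5!=120
Coefficient = 39916800 / 86400 = 462

462


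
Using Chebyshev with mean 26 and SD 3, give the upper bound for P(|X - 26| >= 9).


k = 9/3 = 3
Chebyshev: P(|X-mu| >= k*sigma) <= 1/k^2 = 1/3^2 = 1/9

1/9


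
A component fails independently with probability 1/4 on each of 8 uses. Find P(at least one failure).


P(at least one) = 1 - P(none)
P(none) = (1 - 1/4)^8 = (3/4)^8 = 6561/65536
P(at least one) = 1 - 6561/65536 = 58975/65536

58975/65536


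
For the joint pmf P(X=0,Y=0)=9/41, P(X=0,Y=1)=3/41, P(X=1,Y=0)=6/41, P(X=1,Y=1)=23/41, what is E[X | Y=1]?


P(Y=1) = 26/41
E[X|Y=1] = (0*3 + 1*23)/26 = 23/26

23/26


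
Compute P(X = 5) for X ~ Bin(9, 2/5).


P(X=5) = C(9,5) * p^5 * (1-p)^4
= 126 * 32/3125 * 81/625
= 326592/1953125

326592/1953125


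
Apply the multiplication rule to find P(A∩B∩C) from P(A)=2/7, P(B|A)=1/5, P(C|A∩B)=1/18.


P(A∩B∩C) = P(A) * P(B|A) * P(C|A∩B)
= 2/7 * 1/5 * 1/18
= 2/35 * 1/18 = 1/315

1/315


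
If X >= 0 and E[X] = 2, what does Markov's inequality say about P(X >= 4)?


Markov: P(X >= a) <= E[X]/a
P(X >= 4) <= 2/4 = 1/2

1/2


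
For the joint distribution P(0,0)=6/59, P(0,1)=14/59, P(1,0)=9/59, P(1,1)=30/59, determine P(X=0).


P(X=0) = P(0,0)+P(0,1) = 6/59 + 14/59 = 20/59

20/59


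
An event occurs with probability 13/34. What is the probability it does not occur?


P(A') = 1 - P(A) = 1 - 13/34 = 21/34

21/34


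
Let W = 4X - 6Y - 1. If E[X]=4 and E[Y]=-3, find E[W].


E[4X - 6Y - 1] = 4*E[X] - 6*E[Y] - 1
= (4)*(4) + (-6)*(-3) + (-1)
= 16 + 18 - 1 = 33

33


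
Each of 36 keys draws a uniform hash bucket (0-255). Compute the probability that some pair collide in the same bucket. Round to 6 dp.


P(all different) = prod((256-i)/256 for i=0..35) = 0.075524
P(at least one match) = 1 - 0.075524 = 0.924476

0.924476


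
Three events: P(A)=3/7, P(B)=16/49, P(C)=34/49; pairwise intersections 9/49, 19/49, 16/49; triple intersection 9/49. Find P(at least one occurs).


P(A∪B∪C) = P(A)+P(B)+P(C) - P(AB)-P(AC)-P(BC) + P(ABC)
= 3/7+16/49+34/49 - 9/49-19/49-16/49 + 9/49
= 36/49

36/49


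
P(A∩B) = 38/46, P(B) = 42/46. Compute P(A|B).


P(A|B) = P(A∩B)/P(B) = (38/46)/(42/46) = 38/42 = 19/21

19/21


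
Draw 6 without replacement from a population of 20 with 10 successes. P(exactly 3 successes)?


P(X=3) = C(10,3)*C(10,3) / C(20,6)
= 120*120 / 38760
= 14400/38760 = 120/323

120/323


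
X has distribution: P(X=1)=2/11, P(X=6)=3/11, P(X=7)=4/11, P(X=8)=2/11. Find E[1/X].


E[1/X] = sum(g(x)*P(x))
= 1*2/11 + 1/6*3/11 + 1/7*4/11 + 1/8*2/11
= 93/308

93/308


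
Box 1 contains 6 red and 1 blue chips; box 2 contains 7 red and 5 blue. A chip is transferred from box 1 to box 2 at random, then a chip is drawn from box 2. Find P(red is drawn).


P(transfer red) = 6/7; P(transfer blue) = 1/7
If red transferred: Urn II has 8 red of 13, so P(red|red moved) = 8/13
If blue transferred: Urn II has 7 red of 13, so P(red|blue moved) = 7/13
By total probability: P(red) = 6/7*8/13 + 1/7*7/13 = 55/91

55/91


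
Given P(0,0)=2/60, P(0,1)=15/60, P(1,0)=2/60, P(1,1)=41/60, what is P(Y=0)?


P(Y=0) = P(0,0)+P(1,0) = 2/60 + 2/60 = 4/60 = 1/15

1/15


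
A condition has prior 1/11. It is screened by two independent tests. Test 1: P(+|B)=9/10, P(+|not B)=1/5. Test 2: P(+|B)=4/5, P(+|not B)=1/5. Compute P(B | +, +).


After test 1: P(+) = 9/10*1/11 + 1/5*10/11 = 29/110
P(B|+) = (9/110)/(29/110) = 9/29
After test 2 (use post1 as new prior): P(+) = 4/5*9/29 + 1/5*20/29 = 56/145
P(B|+,+) = (36/145)/(56/145) = 9/14

9/14


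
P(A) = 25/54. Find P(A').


P(A') = 1 - P(A) = 1 - 25/54 = 29/54

29/54


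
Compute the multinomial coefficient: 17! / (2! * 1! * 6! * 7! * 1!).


17! = 355687428096000
Denominator: 2!=2 * 1!=1 * 6!=720 * 7!=5040 * 1!=1
Coefficient = 355687428096000 / 7257600 = 49008960

49008960


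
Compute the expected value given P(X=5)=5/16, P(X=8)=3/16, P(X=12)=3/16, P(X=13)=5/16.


E[X] = sum(x * P(x))
= 5*5/16 + 8*3/16 + 12*3/16 + 13*5/16
= 75/8

75/8


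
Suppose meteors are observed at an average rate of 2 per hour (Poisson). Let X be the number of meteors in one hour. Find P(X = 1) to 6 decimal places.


P(X=1) = e^(-2) * 2^1 / 1!
≈ 0.1353352832 * 2 / 1
≈ 0.270671

0.270671


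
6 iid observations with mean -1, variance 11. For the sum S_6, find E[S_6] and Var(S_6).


E[S_n] = n*mu = 6*-1 = -6
Var(S_n) = n*sigma^2 = 6*11 = 66

E[S_6]=-6, Var(S_6)=66


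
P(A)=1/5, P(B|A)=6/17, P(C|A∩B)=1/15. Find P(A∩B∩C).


P(A∩B∩C) = P(A) * P(B|A) * P(C|A∩B)
= 1/5 * 6/17 * 1/15
= 6/85 * 1/15 = 2/425

2/425


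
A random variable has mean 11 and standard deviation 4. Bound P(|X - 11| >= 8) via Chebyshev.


k = 8/4 = 2
Chebyshev: P(|X-mu| >= k*sigma) <= 1/k^2 = 1/2^2 = 1/4

1/4


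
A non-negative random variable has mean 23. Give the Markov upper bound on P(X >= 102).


Markov: P(X >= a) <= E[X]/a
P(X >= 102) <= 23/102

23/102


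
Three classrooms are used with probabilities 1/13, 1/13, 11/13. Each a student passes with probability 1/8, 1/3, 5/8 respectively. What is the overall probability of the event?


P(A) = P(A|B1)P(B1) + P(A|B2)P(B2) + P(A|B3)P(B3)
= 1/8*1/13 + 1/3*1/13 + 5/8*11/13
= 1/104 + 1/39 + 55/104 = 22/39

22/39


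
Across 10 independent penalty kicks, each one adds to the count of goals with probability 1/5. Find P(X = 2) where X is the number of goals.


P(X=2) = C(10,2) * p^2 * (1-p)^8
= 45 * 1/25 * 65536/390625
= 589824/1953125

589824/1953125


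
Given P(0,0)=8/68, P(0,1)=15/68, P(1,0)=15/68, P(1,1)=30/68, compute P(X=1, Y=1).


Read from table: P(X=1, Y=1) = 30/68 = 15/34

15/34


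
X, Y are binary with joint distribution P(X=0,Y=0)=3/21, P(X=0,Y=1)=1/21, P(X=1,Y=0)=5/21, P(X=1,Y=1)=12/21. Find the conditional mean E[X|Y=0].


P(Y=0) = 8/21
E[X|Y=0] = (0*3 + 1*5)/8 = 5/8

5/8


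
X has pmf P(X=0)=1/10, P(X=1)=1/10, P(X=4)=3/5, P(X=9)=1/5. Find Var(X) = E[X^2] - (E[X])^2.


E[X] = 43/10, E[X^2] = 259/10
Var(X) = E[X^2] - (E[X])^2 = 259/10 - (43/10)^2 = 741/100

741/100


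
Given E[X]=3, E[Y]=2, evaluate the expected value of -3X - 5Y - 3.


E[-3X - 5Y - 3] = -3*E[X] - 5*E[Y] - 3
= (-3)*(3) + (-5)*(2) + (-3)
= -9 - 10 - 3 = -22

-22


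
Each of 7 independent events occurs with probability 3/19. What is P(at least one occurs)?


P(at least one) = 1 - P(none)
P(none) = (1 - 3/19)^7 = (16/19)^7 = 268435456/893871739
P(at least one) = 1 - 268435456/893871739 = 625436283/893871739

625436283/893871739


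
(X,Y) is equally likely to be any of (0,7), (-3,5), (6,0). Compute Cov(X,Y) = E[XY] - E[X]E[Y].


E[X]=1, E[Y]=4, E[XY]=-5
Cov(X,Y) = E[XY] - E[X]E[Y] = -5 - 1*4 = -9

-9


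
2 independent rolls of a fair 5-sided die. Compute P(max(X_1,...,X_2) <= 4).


P(max <= 4) = P(all X_i <= 4) = (P(X_1 <= 4))^2
= (4/5)^2 = 16/25

16/25


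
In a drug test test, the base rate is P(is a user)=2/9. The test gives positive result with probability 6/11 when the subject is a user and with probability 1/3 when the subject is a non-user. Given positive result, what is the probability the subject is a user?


P(A) = P(A|B)P(B) + P(A|B')P(B') = 6/11*2/9 + 1/3*7/9 = 113/297
P(B|A) = P(A|B)P(B)/P(A) = (4/33)/(113/297) = 36/113

36/113


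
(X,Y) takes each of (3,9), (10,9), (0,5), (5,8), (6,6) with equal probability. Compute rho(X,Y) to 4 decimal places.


Cov(X,Y) = 3.0800, Var(X) = 10.9600, Var(Y) = 2.6400
rho = Cov/(sqrt(VarX)*sqrt(VarY)) = 0.5726

0.5726


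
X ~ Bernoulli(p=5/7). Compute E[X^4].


For Bernoulli: X in {0,1}
E[X^4] = 0^4*(1-5/7) + 1^4*5/7 = 5/7

5/7


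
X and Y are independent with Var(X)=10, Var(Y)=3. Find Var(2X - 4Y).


Independence => Cov(X,Y)=0
Var(2X - 4Y) = 2^2*Var(X) + (-4)^2*Var(Y)
= 4*10 + 16*3 = 88

88


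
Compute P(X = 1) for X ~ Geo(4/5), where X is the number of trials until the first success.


P(X=1) = (1-p)^0 * p = (1/5)^0 * 4/5
= 1 * 4/5 = 4/5

4/5


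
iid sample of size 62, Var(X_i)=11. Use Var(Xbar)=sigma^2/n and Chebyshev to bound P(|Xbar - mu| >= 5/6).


Var(Xbar) = Var(X)/n = 11/62
Chebyshev: P(|Xbar-mu| >= 5/6) <= Var(Xbar)/(5/6)^2 = (11/62)/(25/36) = 198/775

198/775


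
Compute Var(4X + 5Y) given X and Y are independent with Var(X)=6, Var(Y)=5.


Independence => Cov(X,Y)=0
Var(4X + 5Y) = 4^2*Var(X) + 5^2*Var(Y)
= 16*6 + 25*5 = 221

221


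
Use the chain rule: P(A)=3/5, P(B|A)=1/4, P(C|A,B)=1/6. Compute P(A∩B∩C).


P(A∩B∩C) = P(A) * P(B|A) * P(C|A∩B)
= 3/5 * 1/4 * 1/6
= 3/20 * 1/6 = 1/40

1/40


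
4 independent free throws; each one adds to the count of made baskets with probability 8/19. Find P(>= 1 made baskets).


P(at least one) = 1 - P(none)
P(none) = (1 - 8/19)^4 = (11/19)^4 = 14641/130321
P(at least one) = 1 - 14641/130321 = 115680/130321

115680/130321


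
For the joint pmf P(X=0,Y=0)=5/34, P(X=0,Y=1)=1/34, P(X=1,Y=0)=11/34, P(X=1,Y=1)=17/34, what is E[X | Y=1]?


P(Y=1) = 18/34
E[X|Y=1] = (0*1 + 1*17)/18 = 17/18

17/18


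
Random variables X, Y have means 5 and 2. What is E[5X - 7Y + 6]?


E[5X - 7Y + 6] = 5*E[X] - 7*E[Y] + 6
= (5)*(5) + (-7)*(2) + (6)
= 25 - 14 + 6 = 17

17


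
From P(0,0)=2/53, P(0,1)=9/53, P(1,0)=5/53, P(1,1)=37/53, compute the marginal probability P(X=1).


P(X=1) = P(1,0)+P(1,1) = 5/53 + 37/53 = 42/53

42/53


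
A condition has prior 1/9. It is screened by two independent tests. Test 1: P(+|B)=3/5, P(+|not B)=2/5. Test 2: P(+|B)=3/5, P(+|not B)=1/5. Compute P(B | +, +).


After test 1: P(+) = 3/5*1/9 + 2/5*8/9 = 19/45
P(B|+) = (1/15)/(19/45) = 3/19
After test 2 (use post1 as new prior): P(+) = 3/5*3/19 + 1/5*16/19 = 5/19
P(B|+,+) = (9/95)/(5/19) = 9/25

9/25


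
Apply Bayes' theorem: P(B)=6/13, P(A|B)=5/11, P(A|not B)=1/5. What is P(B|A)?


P(A) = P(A|B)P(B) + P(A|B')P(B') = 5/11*6/13 + 1/5*7/13 = 227/715
P(B|A) = P(A|B)P(B)/P(A) = (30/143)/(227/715) = 150/227

150/227


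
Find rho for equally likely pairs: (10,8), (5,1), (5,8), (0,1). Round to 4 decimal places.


Cov(X,Y) = 8.7500, Var(X) = 12.5000, Var(Y) = 12.2500
rho = Cov/(sqrt(VarX)*sqrt(VarY)) = 0.7071

0.7071


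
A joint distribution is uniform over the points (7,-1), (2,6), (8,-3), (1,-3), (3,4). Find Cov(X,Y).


E[X]=21/5, E[Y]=3/5, E[XY]=-2
Cov(X,Y) = E[XY] - E[X]E[Y] = -2 - 21/5*3/5 = -113/25

-113/25


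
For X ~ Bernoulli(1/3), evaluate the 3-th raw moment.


For Bernoulli: X in {0,1}
E[X^3] = 0^3*(1-1/3) + 1^3*1/3 = 1/3

1/3


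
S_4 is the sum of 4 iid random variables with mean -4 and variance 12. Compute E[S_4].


E[S_n] = n*E[X_1] = 4*-4 = -16

-16


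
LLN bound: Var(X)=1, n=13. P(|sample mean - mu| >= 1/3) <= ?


Var(Xbar) = Var(X)/n = 1/13
Chebyshev: P(|Xbar-mu| >= 1/3) <= Var(Xbar)/(1/3)^2 = (1/13)/(1/9) = 9/13

9/13


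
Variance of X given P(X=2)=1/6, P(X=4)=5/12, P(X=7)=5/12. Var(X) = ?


E[X] = 59/12, E[X^2] = 111/4
Var(X) = E[X^2] - (E[X])^2 = 111/4 - (59/12)^2 = 515/144

515/144


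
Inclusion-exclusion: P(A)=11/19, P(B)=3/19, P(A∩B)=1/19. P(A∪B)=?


P(A∪B) = P(A) + P(B) - P(A∩B)
= 11/19 + 3/19 - 1/19 = 13/19

13/19


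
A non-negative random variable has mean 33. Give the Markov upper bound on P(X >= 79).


Markov: P(X >= a) <= E[X]/a
P(X >= 79) <= 33/79

33/79


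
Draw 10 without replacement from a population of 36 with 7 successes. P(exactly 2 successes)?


P(X=2) = C(7,2)*C(29,8) / C(36,10)
= 21*4292145 / 254186856
= 90135045/254186856 = 1495/4216

1495/4216


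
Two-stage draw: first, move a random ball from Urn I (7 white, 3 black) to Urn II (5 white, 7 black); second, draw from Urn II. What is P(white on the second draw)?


P(transfer white) = 7/10; P(transfer black) = 3/10
If white transferred: Urn II has 6 white of 13, so P(white|white moved) = 6/13
If black transferred: Urn II has 5 white of 13, so P(white|black moved) = 5/13
By total probability: P(white) = 7/10*6/13 + 3/10*5/13 = 57/130

57/130


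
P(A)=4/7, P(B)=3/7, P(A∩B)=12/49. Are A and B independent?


P(A)*P(B) = 4/7*3/7 = 12/49
P(A∩B) = 12/49, which equals P(A)P(B), so independent

Yes, A and B are independent


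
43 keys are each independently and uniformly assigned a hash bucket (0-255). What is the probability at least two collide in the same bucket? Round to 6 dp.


P(all different) = prod((256-i)/256 for i=0..42) = 0.023741
P(at least one match) = 1 - 0.023741 = 0.976259

0.976259


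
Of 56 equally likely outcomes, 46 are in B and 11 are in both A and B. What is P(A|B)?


P(A|B) = P(A∩B)/P(B) = (11/56)/(46/56) = 11/46

11/46


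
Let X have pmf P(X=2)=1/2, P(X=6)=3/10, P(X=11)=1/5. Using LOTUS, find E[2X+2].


E[2X+2] = sum(g(x)*P(x))
= 6*1/2 + 14*3/10 + 24*1/5
= 12

12


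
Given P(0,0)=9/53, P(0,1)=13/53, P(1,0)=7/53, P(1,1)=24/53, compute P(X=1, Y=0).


Read from table: P(X=1, Y=0) = 7/53

7/53


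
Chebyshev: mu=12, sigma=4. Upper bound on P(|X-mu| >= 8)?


k = 8/4 = 2
Chebyshev: P(|X-mu| >= k*sigma) <= 1/k^2 = 1/2^2 = 1/4

1/4


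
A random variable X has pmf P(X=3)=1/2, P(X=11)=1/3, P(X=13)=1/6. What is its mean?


E[X] = sum(x * P(x))
= 3*1/2 + 11*1/3 + 13*1/6
= 22/3

22/3


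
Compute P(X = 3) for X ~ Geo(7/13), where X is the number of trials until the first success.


P(X=3) = (1-p)^2 * p = (6/13)^2 * 7/13
= 36/169 * 7/13 = 252/2197

252/2197


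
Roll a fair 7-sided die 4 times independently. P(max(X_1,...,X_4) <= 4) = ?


P(max <= 4) = P(all X_i <= 4) = (P(X_1 <= 4))^4
= (4/7)^4 = 256/2401

256/2401


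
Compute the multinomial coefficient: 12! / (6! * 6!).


12! = 479001600
Denominator: 6!=720 * 6!=720
Coefficient = 479001600 / 518400 = 924

924


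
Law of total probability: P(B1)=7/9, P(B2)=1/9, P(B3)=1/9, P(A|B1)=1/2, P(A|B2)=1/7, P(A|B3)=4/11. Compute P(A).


P(A) = P(A|B1)P(B1) + P(A|B2)P(B2) + P(A|B3)P(B3)
= 1/2*7/9 + 1/7*1/9 + 4/11*1/9
= 7/18 + 1/63 + 4/99 = 617/1386

617/1386


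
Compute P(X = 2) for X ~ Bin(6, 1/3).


P(X=2) = C(6,2) * p^2 * (1-p)^4
= 15 * 1/9 * 16/81
= 80/243

80/243


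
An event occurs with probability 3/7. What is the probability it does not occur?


P(A') = 1 - P(A) = 1 - 3/7 = 4/7

4/7


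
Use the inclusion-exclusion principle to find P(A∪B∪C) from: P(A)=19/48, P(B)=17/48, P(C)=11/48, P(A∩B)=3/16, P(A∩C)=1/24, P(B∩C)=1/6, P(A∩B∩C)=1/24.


P(A∪B∪C) = P(A)+P(B)+P(C) - P(AB)-P(AC)-P(BC) + P(ABC)
= 19/48+17/48+11/48 - 3/16-1/24-1/6 + 1/24
= 5/8

5/8


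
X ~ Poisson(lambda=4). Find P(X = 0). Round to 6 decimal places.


P(X=0) = e^(-4) * 4^0 / 0!
≈ 0.01831563889 * 1 / 1
≈ 0.018316

0.018316


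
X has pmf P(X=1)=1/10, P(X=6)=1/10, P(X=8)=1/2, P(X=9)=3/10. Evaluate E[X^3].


E[X^3] = sum(x^3 * P(x))
= 1*1/10 + 216*1/10 + 512*1/2 + 729*3/10
= 2482/5

2482/5


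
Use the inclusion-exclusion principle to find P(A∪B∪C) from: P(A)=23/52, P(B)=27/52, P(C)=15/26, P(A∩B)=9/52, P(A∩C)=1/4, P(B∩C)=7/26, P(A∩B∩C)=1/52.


P(A∪B∪C) = P(A)+P(B)+P(C) - P(AB)-P(AC)-P(BC) + P(ABC)
= 23/52+27/52+15/26 - 9/52-1/4-7/26 + 1/52
= 45/52

45/52


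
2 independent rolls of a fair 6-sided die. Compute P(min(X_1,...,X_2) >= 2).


P(min >= 2) = P(all X_i >= 2) = (P(X_1 >= 2))^2
= (5/6)^2 = 25/36

25/36


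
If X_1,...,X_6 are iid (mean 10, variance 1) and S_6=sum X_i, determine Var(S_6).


By independence, Var(S_n) = n*Var(X_1) = 6*1 = 6

6


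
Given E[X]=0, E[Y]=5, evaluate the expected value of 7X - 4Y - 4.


E[7X - 4Y - 4] = 7*E[X] - 4*E[Y] - 4
= (7)*(0) + (-4)*(5) + (-4)
= 0 - 20 - 4 = -24

-24


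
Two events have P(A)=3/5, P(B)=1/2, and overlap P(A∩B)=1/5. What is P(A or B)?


P(A∪B) = P(A) + P(B) - P(A∩B)
= 3/5 + 1/2 - 1/5 = 9/10

9/10


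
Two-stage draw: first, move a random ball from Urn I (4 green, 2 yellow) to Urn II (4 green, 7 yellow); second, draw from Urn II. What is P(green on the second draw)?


P(transfer green) = 4/6 = 2/3; P(transfer yellow) = 1/3
If green transferred: Urn II has 5 green of 12, so P(green|green moved) = 5/12
If yellow transferred: Urn II has 4 green of 12, so P(green|yellow moved) = 1/3
By total probability: P(green) = 2/3*5/12 + 1/3*1/3 = 7/18

7/18


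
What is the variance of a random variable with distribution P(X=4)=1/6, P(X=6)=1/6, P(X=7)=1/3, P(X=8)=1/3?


E[X] = 20/3, E[X^2] = 139/3
Var(X) = E[X^2] - (E[X])^2 = 139/3 - (20/3)^2 = 17/9

17/9


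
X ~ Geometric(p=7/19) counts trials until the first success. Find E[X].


For geometric (trials until first success), E[X] = 1/p = 1/(7/19) = 19/7

19/7


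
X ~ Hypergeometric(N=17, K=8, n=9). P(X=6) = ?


P(X=6) = C(8,6)*C(9,3) / C(17,9)
= 28*84 / 24310
= 2352/24310 = 1176/12155

1176/12155


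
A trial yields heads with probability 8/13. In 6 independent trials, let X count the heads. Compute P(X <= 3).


P(X<=3) = P(X=0) + P(X=1) + P(X=2) + P(X=3)
= 15625/4826809 + 150000/4826809 + 600000/4826809 + 1280000/4826809
= 2045625/4826809

2045625/4826809


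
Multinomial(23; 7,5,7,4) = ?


23! = 25852016738884976640000
Denominator: 7!=5040 * 5!=120 * 7!=5040 * 4!=24
Coefficient = 25852016738884976640000 / 73156608000 = 353379106080

353379106080


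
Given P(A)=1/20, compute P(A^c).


P(A') = 1 - P(A) = 1 - 1/20 = 19/20

19/20


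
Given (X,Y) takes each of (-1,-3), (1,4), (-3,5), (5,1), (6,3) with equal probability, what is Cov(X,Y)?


E[X]=8/5, E[Y]=2, E[XY]=3
Cov(X,Y) = E[XY] - E[X]E[Y] = 3 - 8/5*2 = -1/5

-1/5


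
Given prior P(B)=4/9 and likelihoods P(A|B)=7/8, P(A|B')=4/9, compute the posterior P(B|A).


P(A) = P(A|B)P(B) + P(A|B')P(B') = 7/8*4/9 + 4/9*5/9 = 103/162
P(B|A) = P(A|B)P(B)/P(A) = (7/18)/(103/162) = 63/103

63/103


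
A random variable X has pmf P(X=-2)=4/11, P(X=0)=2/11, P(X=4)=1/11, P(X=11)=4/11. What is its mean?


E[X] = sum(x * P(x))
= -2*4/11 + 0*2/11 + 4*1/11 + 11*4/11
= 40/11

40/11


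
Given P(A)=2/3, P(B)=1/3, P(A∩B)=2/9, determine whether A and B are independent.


P(A)*P(B) = 2/3*1/3 = 2/9
P(A∩B) = 2/9, which equals P(A)P(B), so independent

Yes, A and B are independent


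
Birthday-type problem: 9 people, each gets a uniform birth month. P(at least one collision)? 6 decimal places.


P(all different) = prod((12-i)/12 for i=0..8) = 0.015472
P(at least one match) = 1 - 0.015472 = 0.984528

0.984528


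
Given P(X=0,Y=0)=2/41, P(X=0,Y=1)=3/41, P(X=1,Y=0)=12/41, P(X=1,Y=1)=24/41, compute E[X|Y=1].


P(Y=1) = 27/41
E[X|Y=1] = (0*3 + 1*24)/27 = 24/27 = 8/9

8/9


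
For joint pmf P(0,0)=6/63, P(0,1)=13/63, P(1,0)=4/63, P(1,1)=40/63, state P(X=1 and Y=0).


Read from table: P(X=1, Y=0) = 4/63

4/63


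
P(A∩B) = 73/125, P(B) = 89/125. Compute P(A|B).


P(A|B) = P(A∩B)/P(B) = (73/125)/(89/125) = 73/89

73/89


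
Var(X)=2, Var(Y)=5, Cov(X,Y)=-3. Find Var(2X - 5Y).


Var(2X - 5Y) = 2^2*Var(X) + (-5)^2*Var(Y) + 2*2*(-5)*Cov(X,Y)
= 4*2 + 25*5 - 20*(-3)
= 8 + 125 + 60 = 193

193


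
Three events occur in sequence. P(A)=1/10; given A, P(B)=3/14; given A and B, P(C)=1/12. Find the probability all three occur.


P(A∩B∩C) = P(A) * P(B|A) * P(C|A∩B)
= 1/10 * 3/14 * 1/12
= 3/140 * 1/12 = 1/560

1/560


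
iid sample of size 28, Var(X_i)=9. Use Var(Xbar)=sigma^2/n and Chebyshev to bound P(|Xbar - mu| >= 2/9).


Var(Xbar) = Var(X)/n = 9/28
Chebyshev: P(|Xbar-mu| >= 2/9) <= Var(Xbar)/(2/9)^2 = (9/28)/(4/81) = 729/112
Bound exceeds 1, so trivial bound: 1

1


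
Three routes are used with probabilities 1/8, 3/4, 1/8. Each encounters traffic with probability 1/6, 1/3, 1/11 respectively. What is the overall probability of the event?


P(A) = P(A|B1)P(B1) + P(A|B2)P(B2) + P(A|B3)P(B3)
= 1/6*1/8 + 1/3*3/4 + 1/11*1/8
= 1/48 + 1/4 + 1/88 = 149/528

149/528


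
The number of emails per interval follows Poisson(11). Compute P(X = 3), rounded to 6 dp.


P(X=3) = e^(-11) * 11^3 / 3!
≈ 0.00001670170079 * 1331 / 6
≈ 0.003705

0.003705


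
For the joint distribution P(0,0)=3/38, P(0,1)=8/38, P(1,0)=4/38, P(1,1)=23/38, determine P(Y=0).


P(Y=0) = P(0,0)+P(1,0) = 3/38 + 4/38 = 7/38

7/38


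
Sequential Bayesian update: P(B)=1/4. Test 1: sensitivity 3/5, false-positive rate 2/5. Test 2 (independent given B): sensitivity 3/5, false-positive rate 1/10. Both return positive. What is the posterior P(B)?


After test 1: P(+) = 3/5*1/4 + 2/5*3/4 = 9/20
P(B|+) = (3/20)/(9/20) = 1/3
After test 2 (use post1 as new prior): P(+) = 3/5*1/3 + 1/10*2/3 = 4/15
P(B|+,+) = (1/5)/(4/15) = 3/4

3/4


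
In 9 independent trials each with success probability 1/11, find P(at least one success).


P(at least one) = 1 - P(none)
P(none) = (1 - 1/11)^9 = (10/11)^9 = 1000000000/2357947691
P(at least one) = 1 - 1000000000/2357947691 = 1357947691/2357947691

1357947691/2357947691


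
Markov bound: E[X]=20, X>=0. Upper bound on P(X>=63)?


Markov: P(X >= a) <= E[X]/a
P(X >= 63) <= 20/63

20/63


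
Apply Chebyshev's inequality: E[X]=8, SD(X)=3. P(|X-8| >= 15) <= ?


k = 15/3 = 5
Chebyshev: P(|X-mu| >= k*sigma) <= 1/k^2 = 1/5^2 = 1/25

1/25


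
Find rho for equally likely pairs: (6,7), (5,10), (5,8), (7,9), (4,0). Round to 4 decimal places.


Cov(X,Y) = 2.2800, Var(X) = 1.0400, Var(Y) = 12.5600
rho = Cov/(sqrt(VarX)*sqrt(VarY)) = 0.6308

0.6308


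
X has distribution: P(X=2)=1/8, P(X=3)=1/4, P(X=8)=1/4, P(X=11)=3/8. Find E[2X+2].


E[2X+2] = sum(g(x)*P(x))
= 6*1/8 + 8*1/4 + 18*1/4 + 24*3/8
= 65/4

65/4


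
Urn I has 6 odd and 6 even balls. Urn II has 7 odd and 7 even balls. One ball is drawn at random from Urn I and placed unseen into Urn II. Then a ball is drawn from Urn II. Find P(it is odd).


P(transfer odd) = 6/12 = 1/2; P(transfer even) = 1/2
If odd transferred: Urn II has 8 odd of 15, so P(odd|odd moved) = 8/15
If even transferred: Urn II has 7 odd of 15, so P(odd|even moved) = 7/15
By total probability: P(odd) = 1/2*8/15 + 1/2*7/15 = 1/2

1/2


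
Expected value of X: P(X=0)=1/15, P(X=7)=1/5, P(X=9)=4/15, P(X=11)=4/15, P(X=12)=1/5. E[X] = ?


E[X] = sum(x * P(x))
= 0*1/15 + 7*1/5 + 9*4/15 + 11*4/15 + 12*1/5
= 137/15

137/15


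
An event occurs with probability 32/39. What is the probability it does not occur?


P(A') = 1 - P(A) = 1 - 32/39 = 7/39

7/39


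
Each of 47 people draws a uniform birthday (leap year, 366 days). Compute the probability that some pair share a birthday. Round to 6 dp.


P(all different) = prod((366-i)/366 for i=0..46) = 0.045628
P(at least one match) = 1 - 0.045628 = 0.954372

0.954372


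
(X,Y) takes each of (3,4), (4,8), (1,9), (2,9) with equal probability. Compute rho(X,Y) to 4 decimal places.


Cov(X,Y) = -1.0000, Var(X) = 1.2500, Var(Y) = 4.2500
rho = Cov/(sqrt(VarX)*sqrt(VarY)) = -0.4339

-0.4339


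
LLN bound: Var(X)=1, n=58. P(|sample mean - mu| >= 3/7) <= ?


Var(Xbar) = Var(X)/n = 1/58
Chebyshev: P(|Xbar-mu| >= 3/7) <= Var(Xbar)/(3/7)^2 = (1/58)/(9/49) = 49/522

49/522


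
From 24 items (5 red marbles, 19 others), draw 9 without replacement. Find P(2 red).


P(X=2) = C(5,2)*C(19,7) / C(24,9)
= 10*50388 / 1307504
= 503880/1307504 = 195/506

195/506


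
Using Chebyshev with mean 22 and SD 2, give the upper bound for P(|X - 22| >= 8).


k = 8/2 = 4
Chebyshev: P(|X-mu| >= k*sigma) <= 1/k^2 = 1/4^2 = 1/16

1/16


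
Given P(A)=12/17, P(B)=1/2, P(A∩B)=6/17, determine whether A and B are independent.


P(A)*P(B) = 12/17*1/2 = 6/17
P(A∩B) = 6/17, which equals P(A)P(B), so independent

Yes, A and B are independent


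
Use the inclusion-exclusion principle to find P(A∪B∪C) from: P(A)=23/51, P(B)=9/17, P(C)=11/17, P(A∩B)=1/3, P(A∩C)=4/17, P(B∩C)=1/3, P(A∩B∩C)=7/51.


P(A∪B∪C) = P(A)+P(B)+P(C) - P(AB)-P(AC)-P(BC) + P(ABC)
= 23/51+9/17+11/17 - 1/3-4/17-1/3 + 7/51
= 44/51

44/51


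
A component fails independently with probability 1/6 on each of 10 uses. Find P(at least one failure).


P(at least one) = 1 - P(none)
P(none) = (1 - 1/6)^10 = (5/6)^10 = 9765625/60466176
P(at least one) = 1 - 9765625/60466176 = 50700551/60466176

50700551/60466176


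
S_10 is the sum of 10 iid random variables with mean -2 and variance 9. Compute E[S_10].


E[S_n] = n*E[X_1] = 10*-2 = -20

-20


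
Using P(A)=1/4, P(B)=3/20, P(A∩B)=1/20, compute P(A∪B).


P(A∪B) = P(A) + P(B) - P(A∩B)
= 1/4 + 3/20 - 1/20 = 7/20

7/20


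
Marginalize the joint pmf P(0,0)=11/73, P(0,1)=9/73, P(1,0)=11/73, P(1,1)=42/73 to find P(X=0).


P(X=0) = P(0,0)+P(0,1) = 11/73 + 9/73 = 20/73

20/73


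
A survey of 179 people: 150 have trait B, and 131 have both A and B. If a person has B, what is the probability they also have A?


P(A|B) = P(A∩B)/P(B) = (131/179)/(150/179) = 131/150

131/150


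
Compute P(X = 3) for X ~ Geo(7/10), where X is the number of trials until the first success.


P(X=3) = (1-p)^2 * p = (3/10)^2 * 7/10
= 9/100 * 7/10 = 63/1000

63/1000


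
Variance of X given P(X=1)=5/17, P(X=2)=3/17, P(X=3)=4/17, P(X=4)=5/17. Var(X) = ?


E[X] = 43/17, E[X^2] = 133/17
Var(X) = E[X^2] - (E[X])^2 = 133/17 - (43/17)^2 = 412/289

412/289


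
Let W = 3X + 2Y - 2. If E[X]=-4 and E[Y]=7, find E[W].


E[3X + 2Y - 2] = 3*E[X] + 2*E[Y] - 2
= (3)*(-4) + (2)*(7) + (-2)
= -12 + 14 - 2 = 0

0


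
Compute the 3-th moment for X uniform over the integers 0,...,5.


E[X^3] = (1/6) * sum(x^3 for x=0..5)
= 225/6 = 75/2

75/2


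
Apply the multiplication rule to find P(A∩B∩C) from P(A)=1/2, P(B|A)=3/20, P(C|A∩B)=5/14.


P(A∩B∩C) = P(A) * P(B|A) * P(C|A∩B)
= 1/2 * 3/20 * 5/14
= 3/40 * 5/14 = 3/112

3/112


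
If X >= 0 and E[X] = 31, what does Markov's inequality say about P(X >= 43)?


Markov: P(X >= a) <= E[X]/a
P(X >= 43) <= 31/43

31/43


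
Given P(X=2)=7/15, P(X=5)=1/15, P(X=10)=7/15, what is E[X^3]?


E[X^3] = sum(g(x)*P(x))
= 8*7/15 + 125*1/15 + 1000*7/15
= 7181/15

7181/15


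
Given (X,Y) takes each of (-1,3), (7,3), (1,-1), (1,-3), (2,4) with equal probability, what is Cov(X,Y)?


E[X]=2, E[Y]=6/5, E[XY]=22/5
Cov(X,Y) = E[XY] - E[X]E[Y] = 22/5 - 2*6/5 = 2

2


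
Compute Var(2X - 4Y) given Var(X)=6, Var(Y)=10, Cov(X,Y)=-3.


Var(2X - 4Y) = 2^2*Var(X) + (-4)^2*Var(Y) + 2*2*(-4)*Cov(X,Y)
= 4*6 + 16*10 - 16*(-3)
= 24 + 160 + 48 = 232

232


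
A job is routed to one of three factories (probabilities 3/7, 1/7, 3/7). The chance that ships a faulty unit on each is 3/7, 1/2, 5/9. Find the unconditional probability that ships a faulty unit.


P(A) = P(A|B1)P(B1) + P(A|B2)P(B2) + P(A|B3)P(B3)
= 3/7*3/7 + 1/2*1/7 + 5/9*3/7
= 9/49 + 1/14 + 5/21 = 145/294

145/294


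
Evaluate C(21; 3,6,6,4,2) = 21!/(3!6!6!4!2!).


21! = 51090942171709440000
Denominator: 3!=6 * 6!=720 * 6!=720 * 4!=24 * 2!=2
Coefficient = 51090942171709440000 / 149299200 = 342205063200

342205063200


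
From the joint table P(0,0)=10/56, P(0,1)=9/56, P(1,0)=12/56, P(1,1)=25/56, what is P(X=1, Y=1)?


Read from table: P(X=1, Y=1) = 25/56

25/56


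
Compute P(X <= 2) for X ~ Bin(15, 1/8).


P(X<=2) = P(X=0) + P(X=1) + P(X=2)
= 4747561509943/35184372088832 + 10173346092735/35184372088832 + 10173346092735/35184372088832
= 25094253695413/35184372088832

25094253695413/35184372088832


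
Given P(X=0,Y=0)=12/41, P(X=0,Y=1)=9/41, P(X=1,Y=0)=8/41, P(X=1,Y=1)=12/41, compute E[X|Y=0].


P(Y=0) = 20/41
E[X|Y=0] = (0*12 + 1*8)/20 = 8/20 = 2/5

2/5


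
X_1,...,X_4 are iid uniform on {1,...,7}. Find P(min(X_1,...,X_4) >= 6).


P(min >= 6) = P(all X_i >= 6) = (P(X_1 >= 6))^4
= (2/7)^4 = 16/2401

16/2401


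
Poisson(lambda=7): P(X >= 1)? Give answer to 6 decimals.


P(X>=1) = 1 - P(X<=0) = 1 - (e^(-7)*7^0/0!)
≈ 1 - 0.0009118820 = 0.9990881180
≈ 0.999088

0.999088


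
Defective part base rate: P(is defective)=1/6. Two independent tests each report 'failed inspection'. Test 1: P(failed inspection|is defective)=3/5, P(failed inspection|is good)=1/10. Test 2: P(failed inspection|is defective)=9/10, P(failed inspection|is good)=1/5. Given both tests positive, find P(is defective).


After test 1: P(+) = 3/5*1/6 + 1/10*5/6 = 11/60
P(B|+) = (1/10)/(11/60) = 6/11
After test 2 (use post1 as new prior): P(+) = 9/10*6/11 + 1/5*5/11 = 32/55
P(B|+,+) = (27/55)/(32/55) = 27/32

27/32
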